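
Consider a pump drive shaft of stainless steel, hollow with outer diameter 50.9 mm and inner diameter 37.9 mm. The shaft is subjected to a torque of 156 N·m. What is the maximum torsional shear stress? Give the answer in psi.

J = π(d_o⁴ − d_i⁴)/32 = π(0.0509⁴ − 0.0379⁴)/32 = 4.564×10^-7 m⁴.
τ_max = T·r/J = 156.0 × 0.0255 / 4.564×10^-7 = 8.699×10^6 Pa.

1260 psi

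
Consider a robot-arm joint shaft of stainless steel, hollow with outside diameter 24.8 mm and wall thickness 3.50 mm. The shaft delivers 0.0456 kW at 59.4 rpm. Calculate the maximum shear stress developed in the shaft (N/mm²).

3.33 N/mm²

ω = 2π·59.4/60 = 6.220 rad/s, so T = P/ω = 0.0456×10³ / 6.220 = 7.331 N·m.
J = π(d_o⁴ − d_i⁴)/32 = π(0.0248⁴ − 0.0178⁴)/32 = 2.728×10^-8 m⁴.
τ_max = T·r/J = 7.331 × 0.0124 / 2.728×10^-8 = 3.332×10^6 Pa.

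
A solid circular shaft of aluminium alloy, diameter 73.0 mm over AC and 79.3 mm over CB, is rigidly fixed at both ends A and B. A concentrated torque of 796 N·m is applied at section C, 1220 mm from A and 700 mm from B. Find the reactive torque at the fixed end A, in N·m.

Compatibility: T_A·a/J_AC = T_B·b/J_CB with T_A + T_B = T₀.
J_AC = 2.79×10^-6 m⁴, J_CB = 3.88×10^-6 m⁴, so T_A = T₀·(J_AC/a)/((J_AC/a)+(J_CB/b)) = 232.3 N·m, T_B = 563.7 N·m.

232 N·m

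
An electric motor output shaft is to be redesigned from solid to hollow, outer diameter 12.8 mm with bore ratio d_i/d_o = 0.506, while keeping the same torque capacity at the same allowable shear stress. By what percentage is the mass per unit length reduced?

Equal τ_max and T ⇒ the solid shaft needs d_s³ = d_o³(1−k⁴), so d_s = 12.8·(1−0.506⁴)^(1/3) = 12.51 mm.
Area ratio A_h/A_s = d_o²(1−k²)/d_s² = (1−k²)/(1−k⁴)^(2/3) = 0.7784.
Mass saving = 1 − 0.7784 = 22.2 %.

22.2 %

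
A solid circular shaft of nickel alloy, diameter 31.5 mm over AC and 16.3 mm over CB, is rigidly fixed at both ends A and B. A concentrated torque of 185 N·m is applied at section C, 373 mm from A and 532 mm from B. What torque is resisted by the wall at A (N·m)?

Compatibility: T_A·a/J_AC = T_B·b/J_CB with T_A + T_B = T₀.
J_AC = 9.67×10^-8 m⁴, J_CB = 6.93×10^-9 m⁴, so T_A = T₀·(J_AC/a)/((J_AC/a)+(J_CB/b)) = 176.1 N·m, T_B = 8.855 N·m.

176 N·m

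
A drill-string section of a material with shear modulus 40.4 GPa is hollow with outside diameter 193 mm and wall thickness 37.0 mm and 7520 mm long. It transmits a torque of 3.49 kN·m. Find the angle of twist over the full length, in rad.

0.00557 rad

J = π(d_o⁴ − d_i⁴)/32 = π(0.193⁴ − 0.119⁴)/32 = 1.165×10^-4 m⁴.
θ = T·L/(G·J) = 3490 × 7.52 / (40.4×10⁹ × 1.165×10^-4) = 5.575×10^-3 rad.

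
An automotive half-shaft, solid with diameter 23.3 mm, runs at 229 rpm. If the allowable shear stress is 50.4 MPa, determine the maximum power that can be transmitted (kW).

J = πd⁴/32 = π(0.0233)⁴/32 = 2.894×10^-8 m⁴.
T_max = τ_allow·J/r = 5.04×10^7 × 2.894×10^-8 / 0.0117 = 125.2 N·m.
ω = 2π·229/60 = 23.98 rad/s, so P_max = T_max·ω = 3002 W.

3.00 kW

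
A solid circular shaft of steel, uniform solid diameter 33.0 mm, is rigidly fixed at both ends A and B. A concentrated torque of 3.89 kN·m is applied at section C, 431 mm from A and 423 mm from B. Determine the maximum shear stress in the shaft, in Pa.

With uniform GJ and both ends fixed, compatibility θ_AC = θ_CB gives T_A·a = T_B·b, together with T_A + T_B = T₀.
T_A = T₀·b/(a+b) = 3890·423/854.0 = 1927 N·m; T_B = 1963 N·m.
τ in each portion: τ_AC = 2.73×10^8 Pa, τ_CB = 2.78×10^8 Pa; maximum is in CB.
τ_max = T_CB·r/J = 1963·0.0165/1.16×10^-7 = 2.782×10^8 Pa.

2.78e8 Pa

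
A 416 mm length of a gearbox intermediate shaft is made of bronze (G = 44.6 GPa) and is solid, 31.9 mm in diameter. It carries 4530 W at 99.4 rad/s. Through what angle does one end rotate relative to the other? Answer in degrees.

ω = 99.4 rad/s, so T = P/ω = 4530 / 99.40 = 45.57 N·m.
J = πd⁴/32 = π(0.0319)⁴/32 = 1.017×10^-7 m⁴.
θ = T·L/(G·J) = 45.57 × 0.416 / (44.6×10⁹ × 1.017×10^-7) = 4.181×10^-3 rad.

0.240°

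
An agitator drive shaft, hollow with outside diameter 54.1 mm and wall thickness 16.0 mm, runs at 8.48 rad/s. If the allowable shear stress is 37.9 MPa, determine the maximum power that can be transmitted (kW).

J = π(d_o⁴ − d_i⁴)/32 = π(0.0541⁴ − 0.0221⁴)/32 = 8.176×10^-7 m⁴.
T_max = τ_allow·J/r = 3.79×10^7 × 8.176×10^-7 / 0.0271 = 1146 N·m.
ω = 8.48 rad/s, so P_max = T_max·ω = 9714 W.

9.71 kW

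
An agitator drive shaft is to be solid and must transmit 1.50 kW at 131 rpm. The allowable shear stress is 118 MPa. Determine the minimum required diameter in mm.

ω = 2π·131/60 = 13.72 rad/s, so T = P/ω = 1.50×10³ / 13.72 = 109.3 N·m.
For a solid shaft τ_max = 16T/(πd³), so d = (16T/(π τ_allow))^(1/3) = (16·109.3/(π·1.18×10^8))^(1/3) = 0.01677 m.

16.8 mm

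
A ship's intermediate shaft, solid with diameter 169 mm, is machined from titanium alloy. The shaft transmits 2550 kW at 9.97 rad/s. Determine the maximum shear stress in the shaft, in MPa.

ω = 9.97 rad/s, so T = P/ω = 2550×10³ / 9.970 = 255800 N·m.
J = πd⁴/32 = π(0.169)⁴/32 = 8.008×10^-5 m⁴.
τ_max = T·r/J = 255800 × 0.0845 / 8.008×10^-5 = 2.699×10^8 Pa.

270 MPa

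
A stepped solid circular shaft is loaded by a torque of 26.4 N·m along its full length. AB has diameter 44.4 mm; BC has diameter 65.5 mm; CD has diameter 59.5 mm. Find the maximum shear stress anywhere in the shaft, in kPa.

1540 kPa

Under the same torque, τ_max = 16T/(πd³) is largest where d is smallest — segment AB (d = 44.4 mm).
τ_max = 16·26.40/(π·(0.0444)³) = 1.536×10^6 Pa.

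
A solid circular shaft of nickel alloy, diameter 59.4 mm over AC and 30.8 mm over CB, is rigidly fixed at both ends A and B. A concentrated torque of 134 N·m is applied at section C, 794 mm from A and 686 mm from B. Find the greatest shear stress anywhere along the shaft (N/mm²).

Compatibility: T_A·a/J_AC = T_B·b/J_CB with T_A + T_B = T₀.
J_AC = 1.22×10^-6 m⁴, J_CB = 8.83×10^-8 m⁴, so T_A = T₀·(J_AC/a)/((J_AC/a)+(J_CB/b)) = 123.7 N·m, T_B = 10.35 N·m.
τ in each portion: τ_AC = 3.00×10^6 Pa, τ_CB = 1.80×10^6 Pa; maximum is in AC.
τ_max = T_AC·r/J = 123.7·0.0297/1.22×10^-6 = 3.005×10^6 Pa.

3.00 N/mm²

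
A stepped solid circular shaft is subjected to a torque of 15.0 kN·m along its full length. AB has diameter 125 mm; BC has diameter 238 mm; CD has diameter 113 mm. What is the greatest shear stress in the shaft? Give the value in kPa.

Under the same torque, τ_max = 16T/(πd³) is largest where d is smallest — segment CD (d = 113 mm).
τ_max = 16·15000/(π·(0.113)³) = 5.295×10^7 Pa.

52900 kPa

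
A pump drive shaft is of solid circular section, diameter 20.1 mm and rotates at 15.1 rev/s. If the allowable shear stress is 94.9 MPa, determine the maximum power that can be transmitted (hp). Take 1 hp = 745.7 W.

J = πd⁴/32 = π(0.0201)⁴/32 = 1.602×10^-8 m⁴.
T_max = τ_allow·J/r = 9.49×10^7 × 1.602×10^-8 / 0.0100 = 151.3 N·m.
ω = 2π·15.1 = 94.88 rad/s, so P_max = T_max·ω = 1.436×10^4 W.

19.3 hp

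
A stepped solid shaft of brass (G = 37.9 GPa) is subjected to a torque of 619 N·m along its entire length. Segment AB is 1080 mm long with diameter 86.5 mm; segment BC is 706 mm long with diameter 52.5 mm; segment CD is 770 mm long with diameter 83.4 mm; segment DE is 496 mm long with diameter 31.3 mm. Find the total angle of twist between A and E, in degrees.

J_AB = π(0.0865)⁴/32 = 5.50×10^-6 m⁴; J_BC = π(0.0525)⁴/32 = 7.46×10^-7 m⁴; J_CD = π(0.0834)⁴/32 = 4.75×10^-6 m⁴; J_DE = π(0.0313)⁴/32 = 9.42×10^-8 m⁴.
θ = (T/G)·Σ L_i/J_i = (619.0/37.9×10⁹)·(1.08/5.50×10^-6 + 0.706/7.46×10^-7 + 0.770/4.75×10^-6 + 0.496/9.42×10^-8) = 0.1073 rad.

6.15°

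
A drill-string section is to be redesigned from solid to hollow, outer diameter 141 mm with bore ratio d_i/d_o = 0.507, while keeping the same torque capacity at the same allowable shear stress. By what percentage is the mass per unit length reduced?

Equal τ_max and T ⇒ the solid shaft needs d_s³ = d_o³(1−k⁴), so d_s = 141·(1−0.507⁴)^(1/3) = 137.8 mm.
Area ratio A_h/A_s = d_o²(1−k²)/d_s² = (1−k²)/(1−k⁴)^(2/3) = 0.7776.
Mass saving = 1 − 0.7776 = 22.2 %.

22.2 %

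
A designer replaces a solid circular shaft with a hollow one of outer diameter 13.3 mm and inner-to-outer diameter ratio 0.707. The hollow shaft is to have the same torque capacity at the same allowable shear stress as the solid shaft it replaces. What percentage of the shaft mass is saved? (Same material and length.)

39.4 %

Equal τ_max and T ⇒ the solid shaft needs d_s³ = d_o³(1−k⁴), so d_s = 13.3·(1−0.707⁴)^(1/3) = 12.08 mm.
Area ratio A_h/A_s = d_o²(1−k²)/d_s² = (1−k²)/(1−k⁴)^(2/3) = 0.6058.
Mass saving = 1 − 0.6058 = 39.4 %.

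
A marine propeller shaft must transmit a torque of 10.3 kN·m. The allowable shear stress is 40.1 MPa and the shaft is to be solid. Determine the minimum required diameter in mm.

109 mm

For a solid shaft τ_max = 16T/(πd³), so d = (16T/(π τ_allow))^(1/3) = (16·10300/(π·4.01×10^7))^(1/3) = 0.1094 m.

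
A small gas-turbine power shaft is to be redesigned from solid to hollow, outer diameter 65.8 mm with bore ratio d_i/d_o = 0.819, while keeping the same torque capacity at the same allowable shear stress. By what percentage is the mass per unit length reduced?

51.0 %

Equal τ_max and T ⇒ the solid shaft needs d_s³ = d_o³(1−k⁴), so d_s = 65.8·(1−0.819⁴)^(1/3) = 53.91 mm.
Area ratio A_h/A_s = d_o²(1−k²)/d_s² = (1−k²)/(1−k⁴)^(2/3) = 0.4904.
Mass saving = 1 − 0.4904 = 51.0 %.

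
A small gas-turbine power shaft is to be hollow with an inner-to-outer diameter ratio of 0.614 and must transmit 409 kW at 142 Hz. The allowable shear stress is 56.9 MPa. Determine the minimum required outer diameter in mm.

ω = 2π·142 = 892.2 rad/s, so T = P/ω = 409×10³ / 892.2 = 458.4 N·m.
For a hollow shaft with d_i/d_o = 0.614: τ_max = 16T/(π d_o³ (1−k⁴)), so d_o = [16T/(π τ_allow (1−k⁴))]^(1/3) = [16·458.4/(π·5.69×10^7·0.8579)]^(1/3) = 0.03630 m.

36.3 mm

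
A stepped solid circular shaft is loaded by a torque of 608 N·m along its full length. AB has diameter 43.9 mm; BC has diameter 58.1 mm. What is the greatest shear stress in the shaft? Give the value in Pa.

3.66e7 Pa

Under the same torque, τ_max = 16T/(πd³) is largest where d is smallest — segment AB (d = 43.9 mm).
τ_max = 16·608.0/(π·(0.0439)³) = 3.660×10^7 Pa.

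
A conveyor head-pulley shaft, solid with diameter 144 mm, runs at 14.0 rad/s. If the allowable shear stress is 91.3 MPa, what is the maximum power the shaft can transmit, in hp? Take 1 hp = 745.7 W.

1000 hp

J = πd⁴/32 = π(0.144)⁴/32 = 4.221×10^-5 m⁴.
T_max = τ_allow·J/r = 9.13×10^7 × 4.221×10^-5 / 0.0720 = 53530 N·m.
ω = 14.0 rad/s, so P_max = T_max·ω = 7.494×10^5 W.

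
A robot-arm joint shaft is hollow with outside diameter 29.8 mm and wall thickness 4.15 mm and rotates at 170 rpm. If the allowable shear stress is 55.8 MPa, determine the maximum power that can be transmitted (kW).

3.76 kW

J = π(d_o⁴ − d_i⁴)/32 = π(0.0298⁴ − 0.0215⁴)/32 = 5.644×10^-8 m⁴.
T_max = τ_allow·J/r = 5.58×10^7 × 5.644×10^-8 / 0.0149 = 211.4 N·m.
ω = 2π·170/60 = 17.80 rad/s, so P_max = T_max·ω = 3763 W.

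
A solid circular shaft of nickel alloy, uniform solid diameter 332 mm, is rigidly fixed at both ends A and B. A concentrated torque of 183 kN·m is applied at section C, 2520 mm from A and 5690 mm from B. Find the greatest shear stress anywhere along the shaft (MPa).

17.7 MPa

With uniform GJ and both ends fixed, compatibility θ_AC = θ_CB gives T_A·a = T_B·b, together with T_A + T_B = T₀.
T_A = T₀·b/(a+b) = 183000·5690/8210 = 126800 N·m; T_B = 56170 N·m.
τ in each portion: τ_AC = 1.77×10^7 Pa, τ_CB = 7.82×10^6 Pa; maximum is in AC.
τ_max = T_AC·r/J = 126800·0.166/1.19×10^-3 = 1.765×10^7 Pa.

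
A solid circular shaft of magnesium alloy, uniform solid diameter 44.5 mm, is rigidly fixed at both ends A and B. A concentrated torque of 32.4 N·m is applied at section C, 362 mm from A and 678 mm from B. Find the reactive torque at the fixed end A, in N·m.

With uniform GJ and both ends fixed, compatibility θ_AC = θ_CB gives T_A·a = T_B·b, together with T_A + T_B = T₀.
T_A = T₀·b/(a+b) = 32.40·678/1040 = 21.12 N·m; T_B = 11.28 N·m.

21.1 N·m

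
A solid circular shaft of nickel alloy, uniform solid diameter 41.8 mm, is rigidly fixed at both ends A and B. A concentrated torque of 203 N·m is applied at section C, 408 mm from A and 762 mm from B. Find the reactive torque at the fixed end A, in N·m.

132 N·m

With uniform GJ and both ends fixed, compatibility θ_AC = θ_CB gives T_A·a = T_B·b, together with T_A + T_B = T₀.
T_A = T₀·b/(a+b) = 203.0·762/1170 = 132.2 N·m; T_B = 70.79 N·m.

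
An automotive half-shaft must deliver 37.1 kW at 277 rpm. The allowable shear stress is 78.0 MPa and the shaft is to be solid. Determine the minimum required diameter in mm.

ω = 2π·277/60 = 29.01 rad/s, so T = P/ω = 37.1×10³ / 29.01 = 1279 N·m.
For a solid shaft τ_max = 16T/(πd³), so d = (16T/(π τ_allow))^(1/3) = (16·1279/(π·7.80×10^7))^(1/3) = 0.04371 m.

43.7 mm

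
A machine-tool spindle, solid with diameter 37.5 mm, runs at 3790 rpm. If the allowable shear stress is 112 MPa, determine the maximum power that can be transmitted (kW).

J = πd⁴/32 = π(0.0375)⁴/32 = 1.941×10^-7 m⁴.
T_max = τ_allow·J/r = 1.12×10^8 × 1.941×10^-7 / 0.0187 = 1160 N·m.
ω = 2π·3790/60 = 396.9 rad/s, so P_max = T_max·ω = 4.603×10^5 W.

460 kW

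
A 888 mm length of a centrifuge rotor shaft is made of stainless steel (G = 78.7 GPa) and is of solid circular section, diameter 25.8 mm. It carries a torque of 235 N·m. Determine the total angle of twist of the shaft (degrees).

J = πd⁴/32 = π(0.0258)⁴/32 = 4.350×10^-8 m⁴.
θ = T·L/(G·J) = 235.0 × 0.888 / (78.7×10⁹ × 4.350×10^-8) = 0.06096 rad.

3.49°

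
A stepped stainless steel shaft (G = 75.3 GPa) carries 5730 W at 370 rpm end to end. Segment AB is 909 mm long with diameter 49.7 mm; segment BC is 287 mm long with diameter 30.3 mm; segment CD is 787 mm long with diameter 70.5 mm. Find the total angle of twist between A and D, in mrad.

10.4 mrad

ω = 2π·370/60 = 38.75 rad/s, so T = P/ω = 5730 / 38.75 = 147.9 N·m.
J_AB = π(0.0497)⁴/32 = 5.99×10^-7 m⁴; J_BC = π(0.0303)⁴/32 = 8.28×10^-8 m⁴; J_CD = π(0.0705)⁴/32 = 2.43×10^-6 m⁴.
θ = (T/G)·Σ L_i/J_i = (147.9/75.3×10⁹)·(0.909/5.99×10^-7 + 0.287/8.28×10^-8 + 0.787/2.43×10^-6) = 0.01043 rad.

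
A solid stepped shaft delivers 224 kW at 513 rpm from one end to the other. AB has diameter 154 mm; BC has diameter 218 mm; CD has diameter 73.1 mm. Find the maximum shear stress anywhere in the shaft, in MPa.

54.4 MPa

ω = 2π·513/60 = 53.72 rad/s, so T = P/ω = 224×10³ / 53.72 = 4170 N·m.
Under the same torque, τ_max = 16T/(πd³) is largest where d is smallest — segment CD (d = 73.1 mm).
τ_max = 16·4170/(π·(0.0731)³) = 5.437×10^7 Pa.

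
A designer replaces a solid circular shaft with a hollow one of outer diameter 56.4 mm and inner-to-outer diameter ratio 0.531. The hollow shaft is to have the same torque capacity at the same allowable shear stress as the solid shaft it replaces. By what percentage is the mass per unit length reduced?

Equal τ_max and T ⇒ the solid shaft needs d_s³ = d_o³(1−k⁴), so d_s = 56.4·(1−0.531⁴)^(1/3) = 54.86 mm.
Area ratio A_h/A_s = d_o²(1−k²)/d_s² = (1−k²)/(1−k⁴)^(2/3) = 0.7588.
Mass saving = 1 − 0.7588 = 24.1 %.

24.1 %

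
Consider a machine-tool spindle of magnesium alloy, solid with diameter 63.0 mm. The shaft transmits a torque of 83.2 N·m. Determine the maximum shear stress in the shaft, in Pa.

J = πd⁴/32 = π(0.0630)⁴/32 = 1.547×10^-6 m⁴.
τ_max = T·r/J = 83.20 × 0.0315 / 1.547×10^-6 = 1.695×10^6 Pa.

1.69e6 Pa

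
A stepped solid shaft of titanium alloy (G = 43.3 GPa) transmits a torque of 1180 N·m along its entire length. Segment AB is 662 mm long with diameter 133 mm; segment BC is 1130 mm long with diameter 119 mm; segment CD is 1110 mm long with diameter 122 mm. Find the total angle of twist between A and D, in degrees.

0.203°

J_AB = π(0.133)⁴/32 = 3.07×10^-5 m⁴; J_BC = π(0.119)⁴/32 = 1.97×10^-5 m⁴; J_CD = π(0.122)⁴/32 = 2.17×10^-5 m⁴.
θ = (T/G)·Σ L_i/J_i = (1180/43.3×10⁹)·(0.662/3.07×10^-5 + 1.13/1.97×10^-5 + 1.11/2.17×10^-5) = 3.542×10^-3 rad.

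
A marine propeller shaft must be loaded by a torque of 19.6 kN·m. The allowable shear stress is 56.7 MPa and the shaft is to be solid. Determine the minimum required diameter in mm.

121 mm

For a solid shaft τ_max = 16T/(πd³), so d = (16T/(π τ_allow))^(1/3) = (16·19600/(π·5.67×10^7))^(1/3) = 0.1207 m.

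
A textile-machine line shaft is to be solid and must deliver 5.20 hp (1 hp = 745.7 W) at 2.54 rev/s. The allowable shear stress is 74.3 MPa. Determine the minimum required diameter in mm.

25.5 mm

ω = 2π·2.54 = 15.96 rad/s, so T = P/ω = 5.20×745.7 / 15.96 = 243.0 N·m.
For a solid shaft τ_max = 16T/(πd³), so d = (16T/(π τ_allow))^(1/3) = (16·243.0/(π·7.43×10^7))^(1/3) = 0.02554 m.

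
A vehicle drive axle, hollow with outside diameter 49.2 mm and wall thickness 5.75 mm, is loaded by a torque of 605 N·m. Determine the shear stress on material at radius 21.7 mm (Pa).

3.48e7 Pa

J = π(d_o⁴ − d_i⁴)/32 = π(0.0492⁴ − 0.0377⁴)/32 = 3.769×10^-7 m⁴.
Shear stress varies linearly with radius: τ = T·r/J = 605.0 × 0.0217 / 3.769×10^-7 = 3.483×10^7 Pa.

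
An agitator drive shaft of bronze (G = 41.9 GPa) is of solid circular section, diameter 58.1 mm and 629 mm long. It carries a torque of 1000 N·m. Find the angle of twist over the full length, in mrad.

13.4 mrad

J = πd⁴/32 = π(0.0581)⁴/32 = 1.119×10^-6 m⁴.
θ = T·L/(G·J) = 1000 × 0.629 / (41.9×10⁹ × 1.119×10^-6) = 0.01342 rad.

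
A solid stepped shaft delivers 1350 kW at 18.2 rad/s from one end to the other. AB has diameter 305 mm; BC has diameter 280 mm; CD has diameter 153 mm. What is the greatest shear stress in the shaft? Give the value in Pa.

ω = 18.2 rad/s, so T = P/ω = 1350×10³ / 18.20 = 74180 N·m.
Under the same torque, τ_max = 16T/(πd³) is largest where d is smallest — segment CD (d = 153 mm).
τ_max = 16·74180/(π·(0.153)³) = 1.055×10^8 Pa.

1.05e8 Pa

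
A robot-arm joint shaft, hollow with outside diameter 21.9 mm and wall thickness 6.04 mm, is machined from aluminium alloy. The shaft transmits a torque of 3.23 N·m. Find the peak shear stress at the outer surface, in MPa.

J = π(d_o⁴ − d_i⁴)/32 = π(0.0219⁴ − 0.00982⁴)/32 = 2.167×10^-8 m⁴.
τ_max = T·r/J = 3.230 × 0.0109 / 2.167×10^-8 = 1.632×10^6 Pa.

1.63 MPa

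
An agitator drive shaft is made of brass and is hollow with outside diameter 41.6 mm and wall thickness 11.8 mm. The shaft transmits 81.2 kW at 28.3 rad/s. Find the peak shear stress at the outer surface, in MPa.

ω = 28.3 rad/s, so T = P/ω = 81.2×10³ / 28.30 = 2869 N·m.
J = π(d_o⁴ − d_i⁴)/32 = π(0.0416⁴ − 0.0180⁴)/32 = 2.837×10^-7 m⁴.
τ_max = T·r/J = 2869 × 0.0208 / 2.837×10^-7 = 2.104×10^8 Pa.

210 MPa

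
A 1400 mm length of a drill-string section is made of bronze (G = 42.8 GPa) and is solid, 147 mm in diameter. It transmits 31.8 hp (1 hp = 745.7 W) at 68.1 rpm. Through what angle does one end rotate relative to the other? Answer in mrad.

ω = 2π·68.1/60 = 7.131 rad/s, so T = P/ω = 31.8×745.7 / 7.131 = 3325 N·m.
J = πd⁴/32 = π(0.147)⁴/32 = 4.584×10^-5 m⁴.
θ = T·L/(G·J) = 3325 × 1.40 / (42.8×10⁹ × 4.584×10^-5) = 2.373×10^-3 rad.

2.37 mrad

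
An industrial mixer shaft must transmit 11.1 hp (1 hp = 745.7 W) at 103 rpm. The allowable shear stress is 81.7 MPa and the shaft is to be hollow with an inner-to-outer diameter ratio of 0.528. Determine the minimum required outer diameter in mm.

ω = 2π·103/60 = 10.79 rad/s, so T = P/ω = 11.1×745.7 / 10.79 = 767.4 N·m.
For a hollow shaft with d_i/d_o = 0.528: τ_max = 16T/(π d_o³ (1−k⁴)), so d_o = [16T/(π τ_allow (1−k⁴))]^(1/3) = [16·767.4/(π·8.17×10^7·0.9223)]^(1/3) = 0.03729 m.

37.3 mm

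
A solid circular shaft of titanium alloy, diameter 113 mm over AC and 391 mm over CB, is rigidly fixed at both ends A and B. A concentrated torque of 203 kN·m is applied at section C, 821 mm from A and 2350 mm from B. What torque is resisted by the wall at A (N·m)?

Compatibility: T_A·a/J_AC = T_B·b/J_CB with T_A + T_B = T₀.
J_AC = 1.60×10^-5 m⁴, J_CB = 2.29×10^-3 m⁴, so T_A = T₀·(J_AC/a)/((J_AC/a)+(J_CB/b)) = 3974 N·m, T_B = 199000 N·m.

3970 N·m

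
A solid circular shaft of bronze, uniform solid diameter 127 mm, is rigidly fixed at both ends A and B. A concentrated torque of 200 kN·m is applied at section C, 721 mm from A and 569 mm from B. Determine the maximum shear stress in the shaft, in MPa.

With uniform GJ and both ends fixed, compatibility θ_AC = θ_CB gives T_A·a = T_B·b, together with T_A + T_B = T₀.
T_A = T₀·b/(a+b) = 200000·569/1290 = 88220 N·m; T_B = 111800 N·m.
τ in each portion: τ_AC = 2.19×10^8 Pa, τ_CB = 2.78×10^8 Pa; maximum is in CB.
τ_max = T_CB·r/J = 111800·0.0635/2.55×10^-5 = 2.779×10^8 Pa.

278 MPa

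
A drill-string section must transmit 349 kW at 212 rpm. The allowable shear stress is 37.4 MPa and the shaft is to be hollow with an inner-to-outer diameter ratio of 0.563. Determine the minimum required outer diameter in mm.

ω = 2π·212/60 = 22.20 rad/s, so T = P/ω = 349×10³ / 22.20 = 15720 N·m.
For a hollow shaft with d_i/d_o = 0.563: τ_max = 16T/(π d_o³ (1−k⁴)), so d_o = [16T/(π τ_allow (1−k⁴))]^(1/3) = [16·15720/(π·3.74×10^7·0.8995)]^(1/3) = 0.1335 m.

134 mm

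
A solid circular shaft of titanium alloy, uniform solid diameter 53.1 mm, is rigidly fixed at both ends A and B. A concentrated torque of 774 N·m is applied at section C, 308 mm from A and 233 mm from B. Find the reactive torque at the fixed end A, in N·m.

With uniform GJ and both ends fixed, compatibility θ_AC = θ_CB gives T_A·a = T_B·b, together with T_A + T_B = T₀.
T_A = T₀·b/(a+b) = 774.0·233/541.0 = 333.3 N·m; T_B = 440.7 N·m.

333 N·m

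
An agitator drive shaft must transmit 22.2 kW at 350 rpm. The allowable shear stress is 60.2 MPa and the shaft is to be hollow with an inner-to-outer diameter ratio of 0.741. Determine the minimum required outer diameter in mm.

ω = 2π·350/60 = 36.65 rad/s, so T = P/ω = 22.2×10³ / 36.65 = 605.7 N·m.
For a hollow shaft with d_i/d_o = 0.741: τ_max = 16T/(π d_o³ (1−k⁴)), so d_o = [16T/(π τ_allow (1−k⁴))]^(1/3) = [16·605.7/(π·6.02×10^7·0.6985)]^(1/3) = 0.04186 m.

41.9 mm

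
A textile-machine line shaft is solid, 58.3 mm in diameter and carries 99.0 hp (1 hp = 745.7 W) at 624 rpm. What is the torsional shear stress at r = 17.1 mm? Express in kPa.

ω = 2π·624/60 = 65.35 rad/s, so T = P/ω = 99.0×745.7 / 65.35 = 1130 N·m.
J = πd⁴/32 = π(0.0583)⁴/32 = 1.134×10^-6 m⁴.
Shear stress varies linearly with radius: τ = T·r/J = 1130 × 0.0171 / 1.134×10^-6 = 1.703×10^7 Pa.

17000 kPa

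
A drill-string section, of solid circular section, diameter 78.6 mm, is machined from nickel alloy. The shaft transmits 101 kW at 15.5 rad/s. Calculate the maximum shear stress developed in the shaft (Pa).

ω = 15.5 rad/s, so T = P/ω = 101×10³ / 15.50 = 6516 N·m.
J = πd⁴/32 = π(0.0786)⁴/32 = 3.747×10^-6 m⁴.
τ_max = T·r/J = 6516 × 0.0393 / 3.747×10^-6 = 6.834×10^7 Pa.

6.83e7 Pa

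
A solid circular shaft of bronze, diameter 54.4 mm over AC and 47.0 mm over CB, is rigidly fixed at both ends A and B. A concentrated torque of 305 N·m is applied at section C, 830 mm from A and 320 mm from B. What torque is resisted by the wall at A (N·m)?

Compatibility: T_A·a/J_AC = T_B·b/J_CB with T_A + T_B = T₀.
J_AC = 8.60×10^-7 m⁴, J_CB = 4.79×10^-7 m⁴, so T_A = T₀·(J_AC/a)/((J_AC/a)+(J_CB/b)) = 124.7 N·m, T_B = 180.3 N·m.

125 N·m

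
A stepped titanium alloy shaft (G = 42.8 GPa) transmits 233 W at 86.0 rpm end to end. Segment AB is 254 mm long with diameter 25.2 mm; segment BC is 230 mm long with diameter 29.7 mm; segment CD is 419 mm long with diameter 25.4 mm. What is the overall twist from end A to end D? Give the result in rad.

ω = 2π·86.0/60 = 9.006 rad/s, so T = P/ω = 233 / 9.006 = 25.87 N·m.
J_AB = π(0.0252)⁴/32 = 3.96×10^-8 m⁴; J_BC = π(0.0297)⁴/32 = 7.64×10^-8 m⁴; J_CD = π(0.0254)⁴/32 = 4.09×10^-8 m⁴.
θ = (T/G)·Σ L_i/J_i = (25.87/42.8×10⁹)·(0.254/3.96×10^-8 + 0.230/7.64×10^-8 + 0.419/4.09×10^-8) = 0.01190 rad.

0.0119 rad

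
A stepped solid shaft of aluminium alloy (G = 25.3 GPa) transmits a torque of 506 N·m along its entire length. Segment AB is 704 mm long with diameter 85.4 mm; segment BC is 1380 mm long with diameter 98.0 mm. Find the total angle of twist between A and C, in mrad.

J_AB = π(0.0854)⁴/32 = 5.22×10^-6 m⁴; J_BC = π(0.0980)⁴/32 = 9.06×10^-6 m⁴.
θ = (T/G)·Σ L_i/J_i = (506.0/25.3×10⁹)·(0.704/5.22×10^-6 + 1.38/9.06×10^-6) = 5.744×10^-3 rad.

5.74 mrad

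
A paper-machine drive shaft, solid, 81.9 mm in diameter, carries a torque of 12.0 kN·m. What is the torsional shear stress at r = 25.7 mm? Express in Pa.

6.98e7 Pa

J = πd⁴/32 = π(0.0819)⁴/32 = 4.417×10^-6 m⁴.
Shear stress varies linearly with radius: τ = T·r/J = 12000 × 0.0257 / 4.417×10^-6 = 6.982×10^7 Pa.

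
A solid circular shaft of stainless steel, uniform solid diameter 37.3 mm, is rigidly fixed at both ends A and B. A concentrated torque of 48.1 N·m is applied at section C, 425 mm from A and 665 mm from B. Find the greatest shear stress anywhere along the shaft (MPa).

With uniform GJ and both ends fixed, compatibility θ_AC = θ_CB gives T_A·a = T_B·b, together with T_A + T_B = T₀.
T_A = T₀·b/(a+b) = 48.10·665/1090 = 29.35 N·m; T_B = 18.75 N·m.
τ in each portion: τ_AC = 2.88×10^6 Pa, τ_CB = 1.84×10^6 Pa; maximum is in AC.
τ_max = T_AC·r/J = 29.35·0.0186/1.90×10^-7 = 2.880×10^6 Pa.

2.88 MPa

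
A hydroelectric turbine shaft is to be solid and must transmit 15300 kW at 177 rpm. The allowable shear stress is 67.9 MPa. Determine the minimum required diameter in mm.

ω = 2π·177/60 = 18.54 rad/s, so T = P/ω = 15300×10³ / 18.54 = 825400 N·m.
For a solid shaft τ_max = 16T/(πd³), so d = (16T/(π τ_allow))^(1/3) = (16·825400/(π·6.79×10^7))^(1/3) = 0.3956 m.

396 mm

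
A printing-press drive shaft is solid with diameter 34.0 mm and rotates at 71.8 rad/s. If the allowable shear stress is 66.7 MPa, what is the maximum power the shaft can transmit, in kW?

37.0 kW

J = πd⁴/32 = π(0.0340)⁴/32 = 1.312×10^-7 m⁴.
T_max = τ_allow·J/r = 6.67×10^7 × 1.312×10^-7 / 0.0170 = 514.7 N·m.
ω = 71.8 rad/s, so P_max = T_max·ω = 3.696×10^4 W.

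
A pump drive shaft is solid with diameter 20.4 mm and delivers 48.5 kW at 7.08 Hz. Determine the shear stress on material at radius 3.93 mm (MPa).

ω = 2π·7.08 = 44.48 rad/s, so T = P/ω = 48.5×10³ / 44.48 = 1090 N·m.
J = πd⁴/32 = π(0.0204)⁴/32 = 1.700×10^-8 m⁴.
Shear stress varies linearly with radius: τ = T·r/J = 1090 × 0.00393 / 1.700×10^-8 = 2.520×10^8 Pa.

252 MPa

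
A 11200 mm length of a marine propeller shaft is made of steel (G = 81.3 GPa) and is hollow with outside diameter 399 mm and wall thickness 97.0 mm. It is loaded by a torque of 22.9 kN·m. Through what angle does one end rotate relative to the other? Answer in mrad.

1.36 mrad

J = π(d_o⁴ − d_i⁴)/32 = π(0.399⁴ − 0.205⁴)/32 = 2.315×10^-3 m⁴.
θ = T·L/(G·J) = 22900 × 11.2 / (81.3×10⁹ × 2.315×10^-3) = 1.363×10^-3 rad.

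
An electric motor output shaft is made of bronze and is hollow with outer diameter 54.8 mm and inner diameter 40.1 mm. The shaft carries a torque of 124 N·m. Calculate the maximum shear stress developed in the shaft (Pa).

J = π(d_o⁴ − d_i⁴)/32 = π(0.0548⁴ − 0.0401⁴)/32 = 6.315×10^-7 m⁴.
τ_max = T·r/J = 124.0 × 0.0274 / 6.315×10^-7 = 5.380×10^6 Pa.

5.38e6 Pa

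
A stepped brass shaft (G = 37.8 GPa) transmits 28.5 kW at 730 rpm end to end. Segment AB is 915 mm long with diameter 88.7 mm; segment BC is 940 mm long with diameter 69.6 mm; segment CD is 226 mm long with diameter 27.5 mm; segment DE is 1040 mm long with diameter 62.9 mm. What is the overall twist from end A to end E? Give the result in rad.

ω = 2π·730/60 = 76.45 rad/s, so T = P/ω = 28.5×10³ / 76.45 = 372.8 N·m.
J_AB = π(0.0887)⁴/32 = 6.08×10^-6 m⁴; J_BC = π(0.0696)⁴/32 = 2.30×10^-6 m⁴; J_CD = π(0.0275)⁴/32 = 5.61×10^-8 m⁴; J_DE = π(0.0629)⁴/32 = 1.54×10^-6 m⁴.
θ = (T/G)·Σ L_i/J_i = (372.8/37.8×10⁹)·(0.915/6.08×10^-6 + 0.940/2.30×10^-6 + 0.226/5.61×10^-8 + 1.04/1.54×10^-6) = 0.05188 rad.

0.0519 rad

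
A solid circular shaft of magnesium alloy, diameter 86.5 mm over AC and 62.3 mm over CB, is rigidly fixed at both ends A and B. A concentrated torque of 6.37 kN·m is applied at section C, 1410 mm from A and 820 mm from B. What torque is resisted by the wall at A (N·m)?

Compatibility: T_A·a/J_AC = T_B·b/J_CB with T_A + T_B = T₀.
J_AC = 5.50×10^-6 m⁴, J_CB = 1.48×10^-6 m⁴, so T_A = T₀·(J_AC/a)/((J_AC/a)+(J_CB/b)) = 4355 N·m, T_B = 2015 N·m.

4350 N·m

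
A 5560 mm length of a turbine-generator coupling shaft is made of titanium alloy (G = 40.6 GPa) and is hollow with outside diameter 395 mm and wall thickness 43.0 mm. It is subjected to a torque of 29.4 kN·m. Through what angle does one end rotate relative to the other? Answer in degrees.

J = π(d_o⁴ − d_i⁴)/32 = π(0.395⁴ − 0.309⁴)/32 = 1.495×10^-3 m⁴.
θ = T·L/(G·J) = 29400 × 5.56 / (40.6×10⁹ × 1.495×10^-3) = 2.693×10^-3 rad.

0.154°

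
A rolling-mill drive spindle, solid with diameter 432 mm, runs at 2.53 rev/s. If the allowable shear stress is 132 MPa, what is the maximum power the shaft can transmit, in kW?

33200 kW

J = πd⁴/32 = π(0.432)⁴/32 = 3.419×10^-3 m⁴.
T_max = τ_allow·J/r = 1.32×10^8 × 3.419×10^-3 / 0.216 = 2.090e6 N·m.
ω = 2π·2.53 = 15.90 rad/s, so P_max = T_max·ω = 3.322×10^7 W.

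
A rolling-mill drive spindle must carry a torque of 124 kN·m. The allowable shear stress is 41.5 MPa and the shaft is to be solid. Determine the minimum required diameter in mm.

248 mm

For a solid shaft τ_max = 16T/(πd³), so d = (16T/(π τ_allow))^(1/3) = (16·124000/(π·4.15×10^7))^(1/3) = 0.2478 m.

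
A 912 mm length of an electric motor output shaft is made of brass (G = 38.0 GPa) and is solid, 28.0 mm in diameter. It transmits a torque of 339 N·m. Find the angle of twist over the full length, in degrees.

J = πd⁴/32 = π(0.0280)⁴/32 = 6.034×10^-8 m⁴.
θ = T·L/(G·J) = 339.0 × 0.912 / (38.0×10⁹ × 6.034×10^-8) = 0.1348 rad.

7.73°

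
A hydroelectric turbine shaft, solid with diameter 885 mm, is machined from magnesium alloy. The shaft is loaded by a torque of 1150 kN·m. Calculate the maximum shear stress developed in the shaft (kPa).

J = πd⁴/32 = π(0.885)⁴/32 = 0.06022 m⁴.
τ_max = T·r/J = 1.150e6 × 0.443 / 0.06022 = 8.450×10^6 Pa.

8450 kPa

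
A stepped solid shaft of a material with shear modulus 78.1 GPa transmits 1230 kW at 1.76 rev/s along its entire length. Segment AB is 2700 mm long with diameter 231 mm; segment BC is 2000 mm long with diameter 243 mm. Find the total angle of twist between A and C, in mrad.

ω = 2π·1.76 = 11.06 rad/s, so T = P/ω = 1230×10³ / 11.06 = 111200 N·m.
J_AB = π(0.231)⁴/32 = 2.80×10^-4 m⁴; J_BC = π(0.243)⁴/32 = 3.42×10^-4 m⁴.
θ = (T/G)·Σ L_i/J_i = (111200/78.1×10⁹)·(2.70/2.80×10^-4 + 2.00/3.42×10^-4) = 0.02208 rad.

22.1 mrad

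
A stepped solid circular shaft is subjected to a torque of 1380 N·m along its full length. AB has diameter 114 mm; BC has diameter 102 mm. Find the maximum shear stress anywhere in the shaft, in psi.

Under the same torque, τ_max = 16T/(πd³) is largest where d is smallest — segment BC (d = 102 mm).
τ_max = 16·1380/(π·(0.102)³) = 6.623×10^6 Pa.

961 psi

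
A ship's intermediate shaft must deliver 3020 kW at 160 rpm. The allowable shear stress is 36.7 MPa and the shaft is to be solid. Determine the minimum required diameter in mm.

292 mm

ω = 2π·160/60 = 16.76 rad/s, so T = P/ω = 3020×10³ / 16.76 = 180200 N·m.
For a solid shaft τ_max = 16T/(πd³), so d = (16T/(π τ_allow))^(1/3) = (16·180200/(π·3.67×10^7))^(1/3) = 0.2925 m.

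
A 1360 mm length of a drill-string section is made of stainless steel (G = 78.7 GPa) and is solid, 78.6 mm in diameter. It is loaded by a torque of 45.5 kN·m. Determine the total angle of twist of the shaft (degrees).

12.0°

J = πd⁴/32 = π(0.0786)⁴/32 = 3.747×10^-6 m⁴.
θ = T·L/(G·J) = 45500 × 1.36 / (78.7×10⁹ × 3.747×10^-6) = 0.2098 rad.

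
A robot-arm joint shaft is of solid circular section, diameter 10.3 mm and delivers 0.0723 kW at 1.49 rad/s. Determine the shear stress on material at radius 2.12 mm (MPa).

ω = 1.49 rad/s, so T = P/ω = 0.0723×10³ / 1.490 = 48.52 N·m.
J = πd⁴/32 = π(0.0103)⁴/32 = 1.105×10^-9 m⁴.
Shear stress varies linearly with radius: τ = T·r/J = 48.52 × 0.00212 / 1.105×10^-9 = 9.310×10^7 Pa.

93.1 MPa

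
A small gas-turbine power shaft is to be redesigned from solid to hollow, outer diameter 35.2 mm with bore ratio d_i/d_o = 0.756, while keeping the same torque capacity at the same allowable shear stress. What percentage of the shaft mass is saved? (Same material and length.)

Equal τ_max and T ⇒ the solid shaft needs d_s³ = d_o³(1−k⁴), so d_s = 35.2·(1−0.756⁴)^(1/3) = 30.85 mm.
Area ratio A_h/A_s = d_o²(1−k²)/d_s² = (1−k²)/(1−k⁴)^(2/3) = 0.5577.
Mass saving = 1 − 0.5577 = 44.2 %.

44.2 %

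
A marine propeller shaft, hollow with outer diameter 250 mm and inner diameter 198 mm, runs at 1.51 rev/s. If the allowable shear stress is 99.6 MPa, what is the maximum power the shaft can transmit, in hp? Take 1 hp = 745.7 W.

J = π(d_o⁴ − d_i⁴)/32 = π(0.250⁴ − 0.198⁴)/32 = 2.326×10^-4 m⁴.
T_max = τ_allow·J/r = 9.96×10^7 × 2.326×10^-4 / 0.125 = 185300 N·m.
ω = 2π·1.51 = 9.488 rad/s, so P_max = T_max·ω = 1.758×10^6 W.

2360 hp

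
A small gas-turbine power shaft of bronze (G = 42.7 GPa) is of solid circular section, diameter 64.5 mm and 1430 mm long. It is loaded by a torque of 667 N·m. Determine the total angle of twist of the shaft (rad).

J = πd⁴/32 = π(0.0645)⁴/32 = 1.699×10^-6 m⁴.
θ = T·L/(G·J) = 667.0 × 1.43 / (42.7×10⁹ × 1.699×10^-6) = 0.01315 rad.

0.0131 rad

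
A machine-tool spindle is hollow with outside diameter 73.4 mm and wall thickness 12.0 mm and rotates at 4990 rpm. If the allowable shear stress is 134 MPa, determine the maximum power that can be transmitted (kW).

4320 kW

J = π(d_o⁴ − d_i⁴)/32 = π(0.0734⁴ − 0.0494⁴)/32 = 2.265×10^-6 m⁴.
T_max = τ_allow·J/r = 1.34×10^8 × 2.265×10^-6 / 0.0367 = 8270 N·m.
ω = 2π·4990/60 = 522.6 rad/s, so P_max = T_max·ω = 4.321×10^6 W.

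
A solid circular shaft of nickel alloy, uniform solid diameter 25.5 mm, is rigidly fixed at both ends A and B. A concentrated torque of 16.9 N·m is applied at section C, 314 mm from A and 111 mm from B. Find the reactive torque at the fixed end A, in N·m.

With uniform GJ and both ends fixed, compatibility θ_AC = θ_CB gives T_A·a = T_B·b, together with T_A + T_B = T₀.
T_A = T₀·b/(a+b) = 16.90·111/425.0 = 4.414 N·m; T_B = 12.49 N·m.

4.41 N·m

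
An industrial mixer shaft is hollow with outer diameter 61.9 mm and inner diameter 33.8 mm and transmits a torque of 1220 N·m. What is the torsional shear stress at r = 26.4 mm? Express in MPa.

24.5 MPa

J = π(d_o⁴ − d_i⁴)/32 = π(0.0619⁴ − 0.0338⁴)/32 = 1.313×10^-6 m⁴.
Shear stress varies linearly with radius: τ = T·r/J = 1220 × 0.0264 / 1.313×10^-6 = 2.453×10^7 Pa.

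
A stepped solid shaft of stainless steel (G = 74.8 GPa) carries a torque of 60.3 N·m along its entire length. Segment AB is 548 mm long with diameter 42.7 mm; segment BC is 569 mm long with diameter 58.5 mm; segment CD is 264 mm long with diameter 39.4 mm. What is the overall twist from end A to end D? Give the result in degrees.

0.152°

J_AB = π(0.0427)⁴/32 = 3.26×10^-7 m⁴; J_BC = π(0.0585)⁴/32 = 1.15×10^-6 m⁴; J_CD = π(0.0394)⁴/32 = 2.37×10^-7 m⁴.
θ = (T/G)·Σ L_i/J_i = (60.30/74.8×10⁹)·(0.548/3.26×10^-7 + 0.569/1.15×10^-6 + 0.264/2.37×10^-7) = 2.652×10^-3 rad.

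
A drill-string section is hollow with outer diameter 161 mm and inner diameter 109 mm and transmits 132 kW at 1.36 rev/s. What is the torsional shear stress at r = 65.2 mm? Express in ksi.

ω = 2π·1.36 = 8.545 rad/s, so T = P/ω = 132×10³ / 8.545 = 15450 N·m.
J = π(d_o⁴ − d_i⁴)/32 = π(0.161⁴ − 0.109⁴)/32 = 5.211×10^-5 m⁴.
Shear stress varies linearly with radius: τ = T·r/J = 15450 × 0.0652 / 5.211×10^-5 = 1.933×10^7 Pa.

2.80 ksi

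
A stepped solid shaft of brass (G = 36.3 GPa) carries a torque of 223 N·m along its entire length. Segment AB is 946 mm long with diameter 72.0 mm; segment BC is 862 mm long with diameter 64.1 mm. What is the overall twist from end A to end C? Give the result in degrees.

J_AB = π(0.0720)⁴/32 = 2.64×10^-6 m⁴; J_BC = π(0.0641)⁴/32 = 1.66×10^-6 m⁴.
θ = (T/G)·Σ L_i/J_i = (223.0/36.3×10⁹)·(0.946/2.64×10^-6 + 0.862/1.66×10^-6) = 5.398×10^-3 rad.

0.309°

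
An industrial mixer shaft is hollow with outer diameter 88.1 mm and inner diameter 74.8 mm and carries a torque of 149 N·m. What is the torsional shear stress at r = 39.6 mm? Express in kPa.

2080 kPa

J = π(d_o⁴ − d_i⁴)/32 = π(0.0881⁴ − 0.0748⁴)/32 = 2.841×10^-6 m⁴.
Shear stress varies linearly with radius: τ = T·r/J = 149.0 × 0.0396 / 2.841×10^-6 = 2.077×10^6 Pa.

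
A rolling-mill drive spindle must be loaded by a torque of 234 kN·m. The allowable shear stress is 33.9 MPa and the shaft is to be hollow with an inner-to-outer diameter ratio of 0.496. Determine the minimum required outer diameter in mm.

334 mm

For a hollow shaft with d_i/d_o = 0.496: τ_max = 16T/(π d_o³ (1−k⁴)), so d_o = [16T/(π τ_allow (1−k⁴))]^(1/3) = [16·234000/(π·3.39×10^7·0.9395)]^(1/3) = 0.3345 m.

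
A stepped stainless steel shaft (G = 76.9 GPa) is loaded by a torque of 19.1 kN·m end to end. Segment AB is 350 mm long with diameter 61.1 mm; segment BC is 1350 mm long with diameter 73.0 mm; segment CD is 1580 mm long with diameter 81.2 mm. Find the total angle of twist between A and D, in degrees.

15.8°

J_AB = π(0.0611)⁴/32 = 1.37×10^-6 m⁴; J_BC = π(0.0730)⁴/32 = 2.79×10^-6 m⁴; J_CD = π(0.0812)⁴/32 = 4.27×10^-6 m⁴.
θ = (T/G)·Σ L_i/J_i = (19100/76.9×10⁹)·(0.350/1.37×10^-6 + 1.35/2.79×10^-6 + 1.58/4.27×10^-6) = 0.2757 rad.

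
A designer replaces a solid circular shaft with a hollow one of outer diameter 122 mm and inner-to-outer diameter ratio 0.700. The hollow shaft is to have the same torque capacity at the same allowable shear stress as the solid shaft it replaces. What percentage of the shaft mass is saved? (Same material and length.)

Equal τ_max and T ⇒ the solid shaft needs d_s³ = d_o³(1−k⁴), so d_s = 122·(1−0.700⁴)^(1/3) = 111.3 mm.
Area ratio A_h/A_s = d_o²(1−k²)/d_s² = (1−k²)/(1−k⁴)^(2/3) = 0.6124.
Mass saving = 1 − 0.6124 = 38.8 %.

38.8 %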